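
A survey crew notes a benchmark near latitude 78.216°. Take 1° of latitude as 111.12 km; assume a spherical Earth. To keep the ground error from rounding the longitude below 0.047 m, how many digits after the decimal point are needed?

At 78.216° one degree of longitude covers 111120 × cos 78.216° ≈ 111120 × 0.2042 ≈ 22693.2 m.
With N decimal places the half-ulp bound is 0.5·10⁻ᴺ°, or 0.5·10⁻ᴺ × 22693.2 m on the ground.
Need 0.5 × 22693.2 × 10⁻ᴺ ≤ 0.047 → 10⁻ᴺ ≤ 4.142e-06, so N ≥ 5.38.
N = 5 would give 0.113 m (too coarse); N = 6 gives 0.0113 m ≤ 0.047 m.

6 decimal places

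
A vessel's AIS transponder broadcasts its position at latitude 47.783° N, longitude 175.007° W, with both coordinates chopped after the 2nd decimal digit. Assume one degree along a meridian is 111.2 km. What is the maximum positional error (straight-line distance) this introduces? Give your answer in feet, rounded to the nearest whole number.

4395 feet

Truncating at 2 decimal places can drop up to a full unit in the last place, so each coordinate may be off by as much as 0.01°.
North–south component: 0.01° × 111200 = 1112 m.
Longitude error → 0.01 × 111200 × cos 47.783° = 0.01 × 111200 × 0.6719 ≈ 747.198 m.
Combining orthogonally: (1112² + 747.198²)^½ ≈ 1339.72 m.
Converting: 1339.72 m × 3.2808 ft/m ≈ 4395.4 ft.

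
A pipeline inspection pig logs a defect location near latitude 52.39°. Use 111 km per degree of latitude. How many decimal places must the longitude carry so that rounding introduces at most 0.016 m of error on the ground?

At 52.39° one degree of longitude covers 111000 × cos 52.39° ≈ 111000 × 0.6103 ≈ 67741.5 m.
N decimal places → at most half a unit in the last place, 0.5 × 10⁻ᴺ° = 67741.5/2 × 10⁻ᴺ m.
Setting 33870.7 × 10⁻ᴺ ≤ 0.016 gives 10ᴺ ≥ 2.117e+06, i.e. N ≥ 6.33.
So 7 decimal places suffice (0.00339 m); 6 would allow up to 0.0339 m.

7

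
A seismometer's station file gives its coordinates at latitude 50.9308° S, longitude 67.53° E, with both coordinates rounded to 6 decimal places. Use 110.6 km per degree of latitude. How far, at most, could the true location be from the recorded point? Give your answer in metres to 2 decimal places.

Rounding to 6 decimal places leaves each coordinate within ±5e-07° of the true value.
N–S: 5e-07° × 110600 m/° = 0.0553 m.
E–W at 50.9308°: 5e-07° × 110600 × cos 50.9308° = 5e-07 × 110600 × 0.6303 ≈ 0.0348533 m.
The two errors are perpendicular, so the maximum displacement is √(0.0553² + 0.0348533²) ≈ 0.065367 m.

0.07 metres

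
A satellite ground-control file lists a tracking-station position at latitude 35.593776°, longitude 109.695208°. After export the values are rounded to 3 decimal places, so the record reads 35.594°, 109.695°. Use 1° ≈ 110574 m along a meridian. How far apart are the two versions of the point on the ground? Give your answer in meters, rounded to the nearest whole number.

The latitude changed by -0.000224° and the longitude by +0.000208°.
N–S: -0.000224° × 110574 m/° = -24.7686 m.
East–west at this latitude: 0.000208° × 110574 × cos 35.594° ≈ 0.000208 × 89914.5 = 18.7022 m.
Distance: √(24.7686² + 18.7022²) ≈ 31.0364 m.

31 meters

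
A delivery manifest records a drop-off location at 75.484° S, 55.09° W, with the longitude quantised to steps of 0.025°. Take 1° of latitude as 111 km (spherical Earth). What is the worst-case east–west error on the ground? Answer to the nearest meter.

348 meters

With a 0.025° grid the true value lies within half a step, ±0.025°/2 = ±0.0125°, of the stored one.
Parallels shrink by cos φ, so at 75.484° a degree of longitude is 111000 × 0.2507 ≈ 27822.2 m.
East–west error: 0.0125° × 27822.2 m/° ≈ 347.777 m.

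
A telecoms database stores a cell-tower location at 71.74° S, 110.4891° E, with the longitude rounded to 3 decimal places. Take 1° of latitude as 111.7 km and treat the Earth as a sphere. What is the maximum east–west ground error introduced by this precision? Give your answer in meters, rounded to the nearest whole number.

17 meters

Rounding to 3 decimal places leaves the longitude within ±0.0005° of the true value.
One degree of longitude at 71.74° is 111700 × cos 71.74° ≈ 111700 × 0.3133 = 34998.9 m.
Maximum E–W displacement: 0.0005 × 34998.9 = 17.4995 m.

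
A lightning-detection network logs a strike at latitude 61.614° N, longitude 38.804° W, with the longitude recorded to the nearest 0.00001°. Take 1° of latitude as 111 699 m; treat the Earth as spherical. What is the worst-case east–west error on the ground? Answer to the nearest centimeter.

Rounding to 5 decimal places leaves the longitude within ±5e-06° of the true value.
At latitude 61.614° a degree of longitude spans 111699 m × cos 61.614° = 111699 × 0.4754 ≈ 53102.7 m.
Maximum E–W displacement: 5e-06 × 53102.7 = 0.265514 m.
That is 0.265514 m = 26.551 cm.

27 centimeters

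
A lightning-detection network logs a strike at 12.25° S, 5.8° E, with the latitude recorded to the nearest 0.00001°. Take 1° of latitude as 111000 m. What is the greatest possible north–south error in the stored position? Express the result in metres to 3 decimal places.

0.555 metres

Rounding to 5 decimal places leaves the latitude within ±5e-06° of the true value.
North–south distance: 5e-06° × 111000 m/° = 0.555 m.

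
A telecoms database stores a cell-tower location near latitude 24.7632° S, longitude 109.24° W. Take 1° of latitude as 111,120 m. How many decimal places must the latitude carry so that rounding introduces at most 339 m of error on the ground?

One degree of latitude covers 111120 m.
N decimal places → at most half a unit in the last place, 0.5 × 10⁻ᴺ° = 111120/2 × 10⁻ᴺ m.
Setting 55560 × 10⁻ᴺ ≤ 339 gives 10ᴺ ≥ 163.9, i.e. N ≥ 2.21.
So 3 decimal places suffice (55.6 m); 2 would allow up to 556 m.

3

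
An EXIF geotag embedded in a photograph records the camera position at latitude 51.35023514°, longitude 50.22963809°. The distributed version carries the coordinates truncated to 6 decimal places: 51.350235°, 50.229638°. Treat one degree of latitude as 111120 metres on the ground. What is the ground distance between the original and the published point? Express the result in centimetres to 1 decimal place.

1.7 centimetres

Δlat = 51.35023514 − 51.350235 = +0.00000014°; Δlon = 50.22963809 − 50.229638 = +0.00000009°.
N–S: 0.00000014° × 111120 m/° = 0.0155568 m.
E–W at 51.3502°: 0.00000009° × 111120 × cos 51.3502° = 0.00000009 × 111120 × 0.6246 ≈ 0.00624608 m.
Distance: √(0.0155568² + 0.00624608²) ≈ 0.0167639 m.
That is 0.0167639 m = 1.6764 cm.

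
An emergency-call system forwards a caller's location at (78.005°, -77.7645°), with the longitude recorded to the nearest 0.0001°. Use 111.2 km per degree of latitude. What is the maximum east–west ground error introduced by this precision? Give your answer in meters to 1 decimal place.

Rounding to 4 decimal places leaves the longitude within ±5e-05° of the true value.
At latitude 78.005° a degree of longitude spans 111200 m × cos 78.005° = 111200 × 0.2078 ≈ 23110.3 m.
So at most 5e-05° × 23110.3 ≈ 1.15551 m east–west.

1.2 meters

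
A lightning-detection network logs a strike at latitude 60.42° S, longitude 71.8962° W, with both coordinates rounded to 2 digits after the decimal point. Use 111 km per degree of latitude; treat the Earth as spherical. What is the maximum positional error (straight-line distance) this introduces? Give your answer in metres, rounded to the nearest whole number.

619 metres

Rounding to 2 decimal places leaves each coordinate within ±0.005° of the true value.
Latitude error → 0.005 × 111000 = 555 m along the meridian.
East–west component at 60.42°: 0.005° × 111000 × cos 60.42° ≈ 0.005 × 54793.9 ≈ 273.969 m.
The two errors are perpendicular, so the maximum displacement is √(555² + 273.969²) ≈ 618.938 m.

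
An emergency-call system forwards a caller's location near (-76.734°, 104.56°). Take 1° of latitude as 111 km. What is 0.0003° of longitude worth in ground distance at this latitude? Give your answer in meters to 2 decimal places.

7.64 meters

0.0003° of longitude at 76.734° is 0.0003 × 111000 × cos 76.734° ≈ 0.0003 × 25471.4 = 7.64142 m.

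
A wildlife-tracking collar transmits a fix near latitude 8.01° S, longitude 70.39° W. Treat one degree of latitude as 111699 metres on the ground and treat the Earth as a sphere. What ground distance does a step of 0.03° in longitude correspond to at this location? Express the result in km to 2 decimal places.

At 8.01° a degree of longitude is 111699 × cos 8.01° ≈ 110609 m, so 0.03° corresponds to 3318.28 m.
That is 3318.28 m = 3.3183 km.

3.32 km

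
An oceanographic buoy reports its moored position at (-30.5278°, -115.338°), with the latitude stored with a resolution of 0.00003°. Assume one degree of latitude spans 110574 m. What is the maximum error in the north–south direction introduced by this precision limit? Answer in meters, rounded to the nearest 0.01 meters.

1.66 meters

With a 0.00003° grid the true value lies within half a step, ±0.00003°/2 = ±1.5e-05°, of the stored one.
So the N–S error is at most 1.5e-05 × 110574 = 1.65861 m.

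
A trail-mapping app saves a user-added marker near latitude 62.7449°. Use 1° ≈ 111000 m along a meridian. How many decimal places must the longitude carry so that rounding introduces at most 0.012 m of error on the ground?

At 62.7449° one degree of longitude covers 111000 × cos 62.7449° ≈ 111000 × 0.4580 ≈ 50832.8 m.
Rounding to N decimal places gives at most 0.5 × 10⁻ᴺ degrees of error, i.e. 0.5 × 10⁻ᴺ × 50832.8 m.
Need 0.5 × 50832.8 × 10⁻ᴺ ≤ 0.012 → 10⁻ᴺ ≤ 4.721e-07, so N ≥ 6.33.
So 7 decimal places suffice (0.00254 m); 6 would allow up to 0.0254 m.

7 decimal places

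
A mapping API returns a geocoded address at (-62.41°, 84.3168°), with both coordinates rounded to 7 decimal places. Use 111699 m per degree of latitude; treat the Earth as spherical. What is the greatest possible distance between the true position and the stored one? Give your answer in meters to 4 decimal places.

Rounding to 7 decimal places leaves each coordinate within ±5e-08° of the true value.
Latitude error → 5e-08 × 111699 = 0.00558495 m along the meridian.
E–W at 62.41°: 5e-08° × 111699 × cos 62.41° = 5e-08 × 111699 × 0.4631 ≈ 0.00258662 m.
Combining orthogonally: (0.00558495² + 0.00258662²)^½ ≈ 0.00615486 m.

0.0062 meters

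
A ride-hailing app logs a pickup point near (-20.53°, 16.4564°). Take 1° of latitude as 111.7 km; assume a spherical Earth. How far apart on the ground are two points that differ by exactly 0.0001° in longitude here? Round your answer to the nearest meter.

10 meters

At 20.53° a degree of longitude is 111700 × cos 20.53° ≈ 104606 m, so 0.0001° corresponds to 10.4606 m.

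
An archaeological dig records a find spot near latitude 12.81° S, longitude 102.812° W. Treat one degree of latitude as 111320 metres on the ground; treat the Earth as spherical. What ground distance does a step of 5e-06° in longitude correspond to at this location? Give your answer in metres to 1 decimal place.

At 12.81° a degree of longitude is 111320 × cos 12.81° ≈ 108549 m, so 5e-06° corresponds to 0.542747 m.

0.5 metres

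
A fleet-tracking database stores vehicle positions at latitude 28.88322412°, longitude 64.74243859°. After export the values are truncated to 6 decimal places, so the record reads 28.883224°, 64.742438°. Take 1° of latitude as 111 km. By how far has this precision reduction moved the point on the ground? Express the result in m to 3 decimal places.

Δlat = 28.88322412 − 28.883224 = +0.00000012°; Δlon = 64.74243859 − 64.742438 = +0.00000059°.
North–south shift: 0.00000012 × 111000 = 0.01332 m.
East–west at this latitude: 0.00000059° × 111000 × cos 28.8832° ≈ 0.00000059 × 97192.3 = 0.0573434 m.
Distance: √(0.01332² + 0.0573434²) ≈ 0.0588701 m.

0.059 m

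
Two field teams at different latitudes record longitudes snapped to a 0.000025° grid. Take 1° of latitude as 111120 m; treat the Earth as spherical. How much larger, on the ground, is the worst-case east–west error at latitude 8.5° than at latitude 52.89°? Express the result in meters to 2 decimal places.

0.54 meters

With a 0.000025° grid the true value lies within half a step, ±0.000025°/2 = ±1.25e-05°, of the stored one.
At 8.5°: 1.25e-05° × 111120 × cos 8.5° = 1.25e-05 × 111120 × 0.9890 ≈ 1.3737 m.
Error at 52.89° = 1.25e-05° × 111120 × cos 52.89° ≈ 1.389 × 0.6033 = 0.83805 m.
Difference: 1.3737 − 0.83805 = 0.53569 m.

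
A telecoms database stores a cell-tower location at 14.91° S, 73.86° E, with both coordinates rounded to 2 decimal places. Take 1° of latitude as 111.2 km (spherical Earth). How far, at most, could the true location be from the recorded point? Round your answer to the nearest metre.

Rounding to 2 decimal places leaves each coordinate within ±0.005° of the true value.
Latitude error → 0.005 × 111200 = 556 m along the meridian.
E–W at 14.91°: 0.005° × 111200 × cos 14.91° = 0.005 × 111200 × 0.9663 ≈ 537.28 m.
The two errors are perpendicular, so the maximum displacement is √(556² + 537.28²) ≈ 773.179 m.

773 metres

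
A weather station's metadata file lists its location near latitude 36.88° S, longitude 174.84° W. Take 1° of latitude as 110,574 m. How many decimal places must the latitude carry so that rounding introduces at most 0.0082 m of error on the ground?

One degree of latitude covers 110574 m.
Rounding to N decimal places gives at most 0.5 × 10⁻ᴺ degrees of error, i.e. 0.5 × 10⁻ᴺ × 110574 m.
Need 0.5 × 110574 × 10⁻ᴺ ≤ 0.0082 → 10⁻ᴺ ≤ 1.483e-07, so N ≥ 6.83.
So 7 decimal places suffice (0.00553 m); 6 would allow up to 0.0553 m.

7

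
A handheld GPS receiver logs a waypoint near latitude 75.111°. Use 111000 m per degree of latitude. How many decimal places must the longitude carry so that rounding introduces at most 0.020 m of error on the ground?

At 75.111° one degree of longitude covers 111000 × cos 75.111° ≈ 111000 × 0.2569 ≈ 28521.1 m.
With N decimal places the half-ulp bound is 0.5·10⁻ᴺ°, or 0.5·10⁻ᴺ × 28521.1 m on the ground.
Setting 14260.6 × 10⁻ᴺ ≤ 0.020 gives 10ᴺ ≥ 7.13e+05, i.e. N ≥ 5.85.
At 5 places the error can reach 0.143 m, but 6 places keeps it to 0.0143 m.

6 decimal places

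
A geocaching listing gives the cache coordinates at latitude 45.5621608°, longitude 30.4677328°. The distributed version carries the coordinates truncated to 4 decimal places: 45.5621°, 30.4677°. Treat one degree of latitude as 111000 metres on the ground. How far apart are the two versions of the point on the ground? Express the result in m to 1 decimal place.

7.2 m

The latitude changed by +0.0000608° and the longitude by +0.0000328°.
North–south shift: 0.0000608 × 111000 = 6.7488 m.
E–W at 45.5621°: 0.0000328° × 111000 × cos 45.5621° = 0.0000328 × 111000 × 0.7001 ≈ 2.54905 m.
Combined displacement = (6.7488² + 2.54905²)^½ ≈ 7.21415 m.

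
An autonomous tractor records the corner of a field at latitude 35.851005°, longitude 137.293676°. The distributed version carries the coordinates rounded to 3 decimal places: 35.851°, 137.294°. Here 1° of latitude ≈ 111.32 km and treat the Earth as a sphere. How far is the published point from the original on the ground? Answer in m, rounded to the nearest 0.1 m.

The latitude changed by +0.000005° and the longitude by -0.000324°.
N–S: 0.000005° × 111320 m/° = 0.5566 m.
East–west at this latitude: -0.000324° × 111320 × cos 35.851° ≈ -0.000324 × 90229.6 = -29.2344 m.
Distance: √(0.5566² + 29.2344²) ≈ 29.2397 m.

29.2 m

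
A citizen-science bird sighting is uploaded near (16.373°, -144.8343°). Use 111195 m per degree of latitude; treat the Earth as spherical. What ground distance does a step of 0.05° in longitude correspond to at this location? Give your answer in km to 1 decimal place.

One degree of longitude here spans 111195 × cos 16.373° = 111195 × 0.9594 ≈ 106686 m; 0.05° of that is 5334.29 m.
That is 5334.29 m = 5.3343 km.

5.3 km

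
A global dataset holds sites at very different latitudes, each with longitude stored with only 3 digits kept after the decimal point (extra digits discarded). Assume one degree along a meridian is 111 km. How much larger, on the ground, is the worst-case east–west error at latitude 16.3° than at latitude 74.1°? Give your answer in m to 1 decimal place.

76.1 m

Truncating at 3 decimal places can drop up to a full unit in the last place, so the longitude may be off by as much as 0.001°.
Error at 16.3° = 0.001° × 111000 × cos 16.3° ≈ 111 × 0.9598 = 106.54 m.
Error at 74.1° = 0.001° × 111000 × cos 74.1° ≈ 111 × 0.2740 = 30.409 m.
Difference: 106.54 − 30.409 = 76.129 m.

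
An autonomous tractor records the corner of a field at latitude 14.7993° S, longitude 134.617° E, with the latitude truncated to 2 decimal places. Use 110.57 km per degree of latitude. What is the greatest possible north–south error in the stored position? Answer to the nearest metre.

Truncating at 2 decimal places can drop up to a full unit in the last place, so the latitude may be off by as much as 0.01°.
North–south distance: 0.01° × 110570 m/° = 1105.7 m.

1106 metres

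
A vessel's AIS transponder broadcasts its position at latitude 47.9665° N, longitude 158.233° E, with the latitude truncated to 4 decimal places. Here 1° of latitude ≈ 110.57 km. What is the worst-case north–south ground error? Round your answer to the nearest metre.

11 metres

Truncating at 4 decimal places can drop up to a full unit in the last place, so the latitude may be off by as much as 0.0001°.
North–south distance: 0.0001° × 110570 m/° = 11.057 m.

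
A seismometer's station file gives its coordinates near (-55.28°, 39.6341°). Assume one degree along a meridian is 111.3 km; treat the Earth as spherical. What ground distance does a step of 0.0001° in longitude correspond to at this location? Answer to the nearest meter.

One degree of longitude here spans 111300 × cos 55.28° = 111300 × 0.5696 ≈ 63392.7 m; 0.0001° of that is 6.33927 m.

6 meters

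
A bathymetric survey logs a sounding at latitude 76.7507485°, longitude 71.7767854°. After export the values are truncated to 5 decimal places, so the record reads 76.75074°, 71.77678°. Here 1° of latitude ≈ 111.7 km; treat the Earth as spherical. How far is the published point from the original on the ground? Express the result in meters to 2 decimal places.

Δlat = 76.7507485 − 76.75074 = +0.0000085°; Δlon = 71.7767854 − 71.77678 = +0.0000054°.
North–south shift: 0.0000085 × 111700 = 0.94945 m.
East–west at this latitude: 0.0000054° × 111700 × cos 76.7507° ≈ 0.0000054 × 25600.3 = 0.138242 m.
Distance: √(0.94945² + 0.138242²) ≈ 0.959461 m.

0.96 meters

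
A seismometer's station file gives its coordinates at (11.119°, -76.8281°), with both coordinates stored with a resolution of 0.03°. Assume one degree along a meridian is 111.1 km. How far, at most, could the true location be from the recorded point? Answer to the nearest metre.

2335 metres

With a 0.03° grid the true value lies within half a step, ±0.03°/2 = ±0.015°, of the stored one.
North–south component: 0.015° × 111100 = 1666.5 m.
East–west component at 11.119°: 0.015° × 111100 × cos 11.119° ≈ 0.015 × 109015 ≈ 1635.22 m.
Worst case both components are at the extreme and orthogonal: √(1666.5² + 1635.22²) ≈ 2334.77 m.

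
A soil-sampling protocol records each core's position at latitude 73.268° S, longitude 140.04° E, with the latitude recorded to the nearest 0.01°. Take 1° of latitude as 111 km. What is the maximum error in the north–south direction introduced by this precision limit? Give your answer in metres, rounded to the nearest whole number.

555 metres

Rounding to 2 decimal places leaves the latitude within ±0.005° of the true value.
North–south distance: 0.005° × 111000 m/° = 555 m.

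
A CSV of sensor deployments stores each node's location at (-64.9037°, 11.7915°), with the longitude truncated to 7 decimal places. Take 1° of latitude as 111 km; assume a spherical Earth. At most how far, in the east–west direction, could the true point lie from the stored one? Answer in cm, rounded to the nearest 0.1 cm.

0.5 cm

Truncating at 7 decimal places can drop up to a full unit in the last place, so the longitude may be off by as much as 1e-07°.
Parallels shrink by cos φ, so at 64.9037° a degree of longitude is 111000 × 0.4241 ≈ 47079.6 m.
East–west error: 1e-07° × 47079.6 m/° ≈ 0.00470796 m.
That is 0.00470796 m = 0.4708 cm.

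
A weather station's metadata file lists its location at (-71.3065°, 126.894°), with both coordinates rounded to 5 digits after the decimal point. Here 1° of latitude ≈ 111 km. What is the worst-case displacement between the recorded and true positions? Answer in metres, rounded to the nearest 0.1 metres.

Rounding to 5 decimal places leaves each coordinate within ±5e-06° of the true value.
North–south component: 5e-06° × 111000 = 0.555 m.
East–west component at 71.3065°: 5e-06° × 111000 × cos 71.3065° ≈ 5e-06 × 35576.1 ≈ 0.177881 m.
Combining orthogonally: (0.555² + 0.177881²)^½ ≈ 0.582809 m.

0.6 metres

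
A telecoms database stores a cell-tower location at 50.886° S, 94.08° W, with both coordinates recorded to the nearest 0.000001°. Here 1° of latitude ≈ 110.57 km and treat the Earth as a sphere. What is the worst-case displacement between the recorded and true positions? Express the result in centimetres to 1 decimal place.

Rounding to 6 decimal places leaves each coordinate within ±5e-07° of the true value.
Latitude error → 5e-07 × 110570 = 0.055285 m along the meridian.
Longitude error → 5e-07 × 110570 × cos 50.886° = 5e-07 × 110570 × 0.6309 ≈ 0.0348774 m.
Combining orthogonally: (0.055285² + 0.0348774²)^½ ≈ 0.0653671 m.
That is 0.0653671 m = 6.5367 cm.

6.5 centimetres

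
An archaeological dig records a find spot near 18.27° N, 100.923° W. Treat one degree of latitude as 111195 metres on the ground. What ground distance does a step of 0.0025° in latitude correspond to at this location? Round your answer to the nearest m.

Along a meridian 0.0025° is 0.0025 × 111195 = 277.988 m.

278 m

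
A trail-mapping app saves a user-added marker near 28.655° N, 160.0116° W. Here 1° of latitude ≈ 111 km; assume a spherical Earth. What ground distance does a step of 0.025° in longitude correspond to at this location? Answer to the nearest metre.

2435 metres

At 28.655° a degree of longitude is 111000 × cos 28.655° ≈ 97405.1 m, so 0.025° corresponds to 2435.13 m.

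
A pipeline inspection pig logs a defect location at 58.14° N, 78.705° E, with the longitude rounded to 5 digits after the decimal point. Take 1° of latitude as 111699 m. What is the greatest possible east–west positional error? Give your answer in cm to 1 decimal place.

Rounding to 5 decimal places leaves the longitude within ±5e-06° of the true value.
Parallels shrink by cos φ, so at 58.14° a degree of longitude is 111699 × 0.5278 ≈ 58959.8 m.
Maximum E–W displacement: 5e-06 × 58959.8 = 0.294799 m.
That is 0.294799 m = 29.48 cm.

29.5 cm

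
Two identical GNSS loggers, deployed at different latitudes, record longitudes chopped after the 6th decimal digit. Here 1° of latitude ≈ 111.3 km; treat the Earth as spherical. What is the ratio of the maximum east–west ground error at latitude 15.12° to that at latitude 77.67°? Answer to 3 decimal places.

4.521

Truncating at 6 decimal places can drop up to a full unit in the last place, so the longitude may be off by as much as 1e-06°.
Error at 15.12° = 1e-06° × 111300 × cos 15.12° ≈ 0.1113 × 0.9654 = 0.10745 m.
Error at 77.67° = 1e-06° × 111300 × cos 77.67° ≈ 0.1113 × 0.2135 = 0.023767 m.
Ratio: 0.10745 / 0.023767 = cos 15.12° / cos 77.67° ≈ 4.5208.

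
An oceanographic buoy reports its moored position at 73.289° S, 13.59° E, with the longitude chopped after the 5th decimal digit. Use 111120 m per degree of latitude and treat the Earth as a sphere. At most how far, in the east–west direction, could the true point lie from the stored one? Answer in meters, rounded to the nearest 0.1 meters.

0.3 meters

Truncating at 5 decimal places can drop up to a full unit in the last place, so the longitude may be off by as much as 1e-05°.
One degree of longitude at 73.289° is 111120 × cos 73.289° ≈ 111120 × 0.2875 = 31951.9 m.
East–west error: 1e-05° × 31951.9 m/° ≈ 0.319519 m.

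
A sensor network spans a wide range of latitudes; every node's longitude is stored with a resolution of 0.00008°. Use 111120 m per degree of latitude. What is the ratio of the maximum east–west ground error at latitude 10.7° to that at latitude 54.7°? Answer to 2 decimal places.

With a 0.00008° grid the true value lies within half a step, ±0.00008°/2 = ±4e-05°, of the stored one.
Error at 10.7° = 4e-05° × 111120 × cos 10.7° ≈ 4.4448 × 0.9826 = 4.3675 m.
At 54.7°: 4e-05° × 111120 × cos 54.7° = 4e-05 × 111120 × 0.5779 ≈ 2.5685 m.
Ratio: 4.3675 / 2.5685 = cos 10.7° / cos 54.7° ≈ 1.7004.

1.70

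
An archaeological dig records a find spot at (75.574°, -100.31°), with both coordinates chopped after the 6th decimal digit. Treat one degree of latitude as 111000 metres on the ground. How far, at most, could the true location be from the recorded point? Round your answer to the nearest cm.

Truncating at 6 decimal places can drop up to a full unit in the last place, so each coordinate may be off by as much as 1e-06°.
Latitude error → 1e-06 × 111000 = 0.111 m along the meridian.
Longitude error → 1e-06 × 111000 × cos 75.574° = 1e-06 × 111000 × 0.2491 ≈ 0.0276534 m.
Worst case both components are at the extreme and orthogonal: √(0.111² + 0.0276534²) ≈ 0.114393 m.
That is 0.114393 m = 11.439 cm.

11 cm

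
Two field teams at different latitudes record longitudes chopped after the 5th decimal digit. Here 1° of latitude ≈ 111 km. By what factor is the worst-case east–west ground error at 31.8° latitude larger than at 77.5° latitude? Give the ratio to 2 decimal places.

3.93

Truncating at 5 decimal places can drop up to a full unit in the last place, so the longitude may be off by as much as 1e-05°.
At 31.8°: 1e-05° × 111000 × cos 31.8° = 1e-05 × 111000 × 0.8499 ≈ 0.94338 m.
At 77.5°: 1e-05° × 111000 × cos 77.5° = 1e-05 × 111000 × 0.2164 ≈ 0.24025 m.
Ratio: 0.94338 / 0.24025 = cos 31.8° / cos 77.5° ≈ 3.9267.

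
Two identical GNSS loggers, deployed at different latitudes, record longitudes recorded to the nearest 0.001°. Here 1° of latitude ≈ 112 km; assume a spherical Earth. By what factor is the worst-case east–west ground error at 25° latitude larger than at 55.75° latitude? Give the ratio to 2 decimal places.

Rounding to 3 decimal places leaves the longitude within ±0.0005° of the true value.
At 25°: 0.0005° × 112000 × cos 25° = 0.0005 × 112000 × 0.9063 ≈ 50.753 m.
At 55.75°: 0.0005° × 112000 × cos 55.75° = 0.0005 × 112000 × 0.5628 ≈ 31.517 m.
Ratio: 50.753 / 31.517 = cos 25° / cos 55.75° ≈ 1.6103.

1.61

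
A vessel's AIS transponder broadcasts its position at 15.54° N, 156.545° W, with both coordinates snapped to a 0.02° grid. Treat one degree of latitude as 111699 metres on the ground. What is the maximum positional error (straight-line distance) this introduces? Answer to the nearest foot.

With a 0.02° grid the true value lies within half a step, ±0.02°/2 = ±0.01°, of the stored one.
North–south component: 0.01° × 111699 = 1116.99 m.
E–W at 15.54°: 0.01° × 111699 × cos 15.54° = 0.01 × 111699 × 0.9634 ≈ 1076.16 m.
Worst case both components are at the extreme and orthogonal: √(1116.99² + 1076.16²) ≈ 1551.06 m.
In feet: 1551.06 m ÷ 0.3048 ≈ 5088.8 ft.

5089 feet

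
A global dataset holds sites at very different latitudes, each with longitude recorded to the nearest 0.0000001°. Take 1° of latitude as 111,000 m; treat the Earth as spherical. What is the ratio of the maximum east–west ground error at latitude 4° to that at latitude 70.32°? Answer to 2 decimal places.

Rounding to 7 decimal places leaves the longitude within ±5e-08° of the true value.
Error at 4° = 5e-08° × 111000 × cos 4° ≈ 0.00555 × 0.9976 = 0.0055365 m.
Error at 70.32° = 5e-08° × 111000 × cos 70.32° ≈ 0.00555 × 0.3368 = 0.0018691 m.
Ratio: 0.0055365 / 0.0018691 = cos 4° / cos 70.32° ≈ 2.9622.

2.96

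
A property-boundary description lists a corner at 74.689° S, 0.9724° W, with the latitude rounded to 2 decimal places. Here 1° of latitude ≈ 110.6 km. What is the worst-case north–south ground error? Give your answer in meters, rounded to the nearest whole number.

Rounding to 2 decimal places leaves the latitude within ±0.005° of the true value.
So the N–S error is at most 0.005 × 110600 = 553 m.

553 meters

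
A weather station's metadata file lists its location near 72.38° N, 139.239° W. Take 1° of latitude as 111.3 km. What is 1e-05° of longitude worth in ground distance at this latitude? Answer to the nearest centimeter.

34 centimeters

1e-05° of longitude at 72.38° is 1e-05 × 111300 × cos 72.38° ≈ 1e-05 × 33690.8 = 0.336908 m.
That is 0.336908 m = 33.691 cm.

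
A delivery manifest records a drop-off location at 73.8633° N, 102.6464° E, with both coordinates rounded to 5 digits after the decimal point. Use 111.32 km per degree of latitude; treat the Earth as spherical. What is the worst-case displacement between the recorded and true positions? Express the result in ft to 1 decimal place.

1.9 ft

Rounding to 5 decimal places leaves each coordinate within ±5e-06° of the true value.
Latitude error → 5e-06 × 111320 = 0.5566 m along the meridian.
Longitude error → 5e-06 × 111320 × cos 73.8633° = 5e-06 × 111320 × 0.2779 ≈ 0.154696 m.
The two errors are perpendicular, so the maximum displacement is √(0.5566² + 0.154696²) ≈ 0.577697 m.
In feet: 0.577697 m ÷ 0.3048 ≈ 1.8953 ft.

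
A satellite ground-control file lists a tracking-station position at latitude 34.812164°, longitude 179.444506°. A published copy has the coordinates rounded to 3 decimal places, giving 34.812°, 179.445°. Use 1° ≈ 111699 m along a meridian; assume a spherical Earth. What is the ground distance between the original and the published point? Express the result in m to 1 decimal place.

48.9 m

The latitude changed by +0.000164° and the longitude by -0.000494°.
North–south shift: 0.000164 × 111699 = 18.3186 m.
E–W at 34.812°: -0.000494° × 111699 × cos 34.812° = -0.000494 × 111699 × 0.8210 ≈ -45.3038 m.
Combined displacement = (18.3186² + 45.3038²)^½ ≈ 48.8673 m.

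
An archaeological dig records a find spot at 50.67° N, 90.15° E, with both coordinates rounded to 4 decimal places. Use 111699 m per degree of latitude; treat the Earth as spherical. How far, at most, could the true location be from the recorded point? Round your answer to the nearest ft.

22 ft

Rounding to 4 decimal places leaves each coordinate within ±5e-05° of the true value.
Latitude error → 5e-05 × 111699 = 5.58495 m along the meridian.
East–west component at 50.67°: 5e-05° × 111699 × cos 50.67° ≈ 5e-05 × 70793.3 ≈ 3.53966 m.
The two errors are perpendicular, so the maximum displacement is √(5.58495² + 3.53966²) ≈ 6.61218 m.
Converting: 6.61218 m × 3.2808 ft/m ≈ 21.693 ft.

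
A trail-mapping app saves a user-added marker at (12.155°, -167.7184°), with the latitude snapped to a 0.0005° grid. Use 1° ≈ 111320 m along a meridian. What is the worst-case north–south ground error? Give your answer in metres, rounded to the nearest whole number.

With a 0.0005° grid the true value lies within half a step, ±0.0005°/2 = ±0.00025°, of the stored one.
Along the meridian that is 0.00025° × 111320 m/° = 27.83 m.

28 metres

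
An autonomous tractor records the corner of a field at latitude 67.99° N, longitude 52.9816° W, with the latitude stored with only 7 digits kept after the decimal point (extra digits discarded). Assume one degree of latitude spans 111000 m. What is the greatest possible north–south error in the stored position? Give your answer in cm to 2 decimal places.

1.11 cm

Truncating at 7 decimal places can drop up to a full unit in the last place, so the latitude may be off by as much as 1e-07°.
So the N–S error is at most 1e-07 × 111000 = 0.0111 m.
That is 0.0111 m = 1.11 cm.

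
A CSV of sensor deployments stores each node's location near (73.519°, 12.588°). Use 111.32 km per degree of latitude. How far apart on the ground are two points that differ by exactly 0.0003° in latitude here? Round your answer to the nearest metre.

33 metres

Along a meridian 0.0003° is 0.0003 × 111320 = 33.396 m.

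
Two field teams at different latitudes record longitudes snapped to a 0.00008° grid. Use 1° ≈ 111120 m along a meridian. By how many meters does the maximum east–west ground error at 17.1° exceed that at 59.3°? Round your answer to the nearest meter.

With a 0.00008° grid the true value lies within half a step, ±0.00008°/2 = ±4e-05°, of the stored one.
Error at 17.1° = 4e-05° × 111120 × cos 17.1° ≈ 4.4448 × 0.9558 = 4.2483 m.
Error at 59.3° = 4e-05° × 111120 × cos 59.3° ≈ 4.4448 × 0.5105 = 2.2693 m.
So the lower-latitude error exceeds the higher by 4.2483 − 2.2693 = 1.979 m.

2 meters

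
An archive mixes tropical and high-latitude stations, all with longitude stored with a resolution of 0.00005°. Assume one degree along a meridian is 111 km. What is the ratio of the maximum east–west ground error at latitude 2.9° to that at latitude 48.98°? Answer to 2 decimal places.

1.52

With a 0.00005° grid the true value lies within half a step, ±0.00005°/2 = ±2.5e-05°, of the stored one.
At 2.9°: 2.5e-05° × 111000 × cos 2.9° = 2.5e-05 × 111000 × 0.9987 ≈ 2.7714 m.
Error at 48.98° = 2.5e-05° × 111000 × cos 48.98° ≈ 2.775 × 0.6563 = 1.8213 m.
Ratio: 2.7714 / 1.8213 = cos 2.9° / cos 48.98° ≈ 1.5217.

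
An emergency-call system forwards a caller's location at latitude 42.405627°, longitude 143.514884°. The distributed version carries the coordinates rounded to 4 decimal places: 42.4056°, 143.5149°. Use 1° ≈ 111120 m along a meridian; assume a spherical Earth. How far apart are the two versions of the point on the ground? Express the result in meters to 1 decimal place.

3.3 meters

Δlat = 42.405627 − 42.4056 = +0.000027°; Δlon = 143.514884 − 143.5149 = -0.000016°.
N–S: 0.000027° × 111120 m/° = 3.00024 m.
East–west at this latitude: -0.000016° × 111120 × cos 42.4056° ≈ -0.000016 × 82049.8 = -1.3128 m.
Combined displacement = (3.00024² + 1.3128²)^½ ≈ 3.27489 m.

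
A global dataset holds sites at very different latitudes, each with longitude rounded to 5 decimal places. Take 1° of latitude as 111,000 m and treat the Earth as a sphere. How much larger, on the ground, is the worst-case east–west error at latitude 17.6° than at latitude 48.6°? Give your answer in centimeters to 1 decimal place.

Rounding to 5 decimal places leaves the longitude within ±5e-06° of the true value.
Error at 17.6° = 5e-06° × 111000 × cos 17.6° ≈ 0.555 × 0.9532 = 0.52902 m.
At 48.6°: 5e-06° × 111000 × cos 48.6° = 5e-06 × 111000 × 0.6613 ≈ 0.36703 m.
Difference: 0.52902 − 0.36703 = 0.16199 m.
That is 0.161993 m = 16.199 cm.

16.2 centimeters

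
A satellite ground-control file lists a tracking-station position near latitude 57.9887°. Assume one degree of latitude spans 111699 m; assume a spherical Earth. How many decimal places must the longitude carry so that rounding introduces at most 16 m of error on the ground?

4

At 57.9887° one degree of longitude covers 111699 × cos 57.9887° ≈ 111699 × 0.5301 ≈ 59210.1 m.
Rounding to N decimal places gives at most 0.5 × 10⁻ᴺ degrees of error, i.e. 0.5 × 10⁻ᴺ × 59210.1 m.
Setting 29605.1 × 10⁻ᴺ ≤ 16 gives 10ᴺ ≥ 1850, i.e. N ≥ 3.27.
N = 3 would give 29.6 m (too coarse); N = 4 gives 2.96 m ≤ 16 m.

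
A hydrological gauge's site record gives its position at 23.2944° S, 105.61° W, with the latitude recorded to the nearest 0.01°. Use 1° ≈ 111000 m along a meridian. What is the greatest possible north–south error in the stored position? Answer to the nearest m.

555 m

Rounding to 2 decimal places leaves the latitude within ±0.005° of the true value.
North–south distance: 0.005° × 111000 m/° = 555 m.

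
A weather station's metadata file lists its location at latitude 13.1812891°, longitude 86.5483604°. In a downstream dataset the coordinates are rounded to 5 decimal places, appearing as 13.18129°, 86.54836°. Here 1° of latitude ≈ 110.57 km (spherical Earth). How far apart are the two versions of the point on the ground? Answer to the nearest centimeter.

Δlat = 13.1812891 − 13.18129 = -0.0000009°; Δlon = 86.5483604 − 86.54836 = +0.0000004°.
North–south shift: -0.0000009 × 110570 = -0.099513 m.
East–west at this latitude: 0.0000004° × 110570 × cos 13.1813° ≈ 0.0000004 × 107657 = 0.0430627 m.
Combined displacement = (0.099513² + 0.0430627²)^½ ≈ 0.108431 m.
That is 0.108431 m = 10.843 cm.

11 centimeters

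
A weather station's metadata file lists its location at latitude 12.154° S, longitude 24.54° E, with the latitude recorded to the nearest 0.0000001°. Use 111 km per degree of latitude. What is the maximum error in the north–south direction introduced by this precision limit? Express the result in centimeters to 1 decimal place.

Rounding to 7 decimal places leaves the latitude within ±5e-08° of the true value.
Along the meridian that is 5e-08° × 111000 m/° = 0.00555 m.
That is 0.00555 m = 0.555 cm.

0.6 centimeters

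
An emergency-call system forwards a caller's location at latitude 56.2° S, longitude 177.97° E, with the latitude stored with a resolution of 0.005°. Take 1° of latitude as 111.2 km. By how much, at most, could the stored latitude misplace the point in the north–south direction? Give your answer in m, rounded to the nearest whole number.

With a 0.005° grid the true value lies within half a step, ±0.005°/2 = ±0.0025°, of the stored one.
North–south distance: 0.0025° × 111200 m/° = 278 m.

278 m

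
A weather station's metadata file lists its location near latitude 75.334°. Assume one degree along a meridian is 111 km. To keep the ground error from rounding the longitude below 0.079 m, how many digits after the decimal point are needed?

6 decimal places

At 75.334° one degree of longitude covers 111000 × cos 75.334° ≈ 111000 × 0.2532 ≈ 28103.4 m.
N decimal places → at most half a unit in the last place, 0.5 × 10⁻ᴺ° = 28103.4/2 × 10⁻ᴺ m.
Need 0.5 × 28103.4 × 10⁻ᴺ ≤ 0.079 → 10⁻ᴺ ≤ 5.622e-06, so N ≥ 5.25.
N = 5 would give 0.141 m (too coarse); N = 6 gives 0.0141 m ≤ 0.079 m.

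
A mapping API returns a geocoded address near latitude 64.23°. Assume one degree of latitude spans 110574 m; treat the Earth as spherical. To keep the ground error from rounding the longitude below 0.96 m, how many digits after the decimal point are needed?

At 64.23° one degree of longitude covers 110574 × cos 64.23° ≈ 110574 × 0.4348 ≈ 48073.1 m.
Rounding to N decimal places gives at most 0.5 × 10⁻ᴺ degrees of error, i.e. 0.5 × 10⁻ᴺ × 48073.1 m.
Need 0.5 × 48073.1 × 10⁻ᴺ ≤ 0.96 → 10⁻ᴺ ≤ 3.994e-05, so N ≥ 4.40.
So 5 decimal places suffice (0.24 m); 4 would allow up to 2.4 m.

5 decimal places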